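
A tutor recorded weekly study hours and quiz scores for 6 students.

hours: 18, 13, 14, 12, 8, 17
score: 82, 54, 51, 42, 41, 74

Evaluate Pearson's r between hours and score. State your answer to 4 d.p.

n = 6, Σx = 82, Σy = 344, Σx² = 1186, Σy² = 21162, Σxy = 4982
nΣxy − ΣxΣy = 29892 − 28208 = 1684
nΣx² − (Σx)² = 7116 − 6724 = 392; nΣy² − (Σy)² = 126972 − 118336 = 8636
r = 1684 / √(392 × 8636) = 1684 / 1839.9217 ≈ 0.9153

0.9153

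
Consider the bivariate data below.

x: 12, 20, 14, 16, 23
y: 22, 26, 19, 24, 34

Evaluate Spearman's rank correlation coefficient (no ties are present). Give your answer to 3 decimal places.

0.900

Rank x: 1, 4, 2, 3, 5
Rank y: 2, 4, 1, 3, 5
d = rank(x) − rank(y): -1, 0, 1, 0, 0; Σd² = 2
ρ = 1 − 6Σd² / [n(n²−1)] = 1 − 6×2 / (5×24) = 1 − 12/120 ≈ 0.900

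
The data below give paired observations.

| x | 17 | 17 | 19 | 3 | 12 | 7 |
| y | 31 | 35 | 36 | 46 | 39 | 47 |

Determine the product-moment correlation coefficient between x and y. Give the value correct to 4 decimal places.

n = 6, Σx = 75, Σy = 234, Σx² = 1141, Σy² = 9328, Σxy = 2741
nΣxy − ΣxΣy = 16446 − 17550 = -1104
nΣx² − (Σx)² = 6846 − 5625 = 1221; nΣy² − (Σy)² = 55968 − 54756 = 1212
r = -1104 / √(1221 × 1212) = -1104 / 1216.4917 ≈ -0.9075

-0.9075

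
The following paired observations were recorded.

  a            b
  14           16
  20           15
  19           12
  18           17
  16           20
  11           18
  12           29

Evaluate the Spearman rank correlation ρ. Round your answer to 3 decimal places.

-0.714

Rank a: 3, 7, 6, 5, 4, 1, 2
Rank b: 3, 2, 1, 4, 6, 5, 7
d = rank(a) − rank(b): 0, 5, 5, 1, -2, -4, -5; Σd² = 96
ρ = 1 − 6Σd² / [n(n²−1)] = 1 − 6×96 / (7×48) = 1 − 576/336 ≈ -0.714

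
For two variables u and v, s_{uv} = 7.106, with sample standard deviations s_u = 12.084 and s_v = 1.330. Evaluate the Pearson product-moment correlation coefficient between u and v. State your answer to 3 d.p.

r = Cov(u,v) / (s_u · s_v) = 7.106 / (12.084 × 1.330)
  = 7.106 / 16.0717 ≈ 0.442

0.442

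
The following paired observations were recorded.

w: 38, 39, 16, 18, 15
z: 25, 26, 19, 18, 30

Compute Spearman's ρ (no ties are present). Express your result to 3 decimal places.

-0.100

Rank w: 4, 5, 2, 3, 1
Rank z: 3, 4, 2, 1, 5
d = rank(w) − rank(z): 1, 1, 0, 2, -4; Σd² = 22
ρ = 1 − 6Σd² / [n(n²−1)] = 1 − 6×22 / (5×24) = 1 − 132/120 ≈ -0.100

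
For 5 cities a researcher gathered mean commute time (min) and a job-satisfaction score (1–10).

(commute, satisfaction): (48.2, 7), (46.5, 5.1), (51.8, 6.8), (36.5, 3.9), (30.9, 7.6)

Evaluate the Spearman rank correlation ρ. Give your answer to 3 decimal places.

Rank commute: 4, 3, 5, 2, 1
Rank satisfaction: 4, 2, 3, 1, 5
d = rank(commute) − rank(satisfaction): 0, 1, 2, 1, -4; Σd² = 22
ρ = 1 − 6Σd² / [n(n²−1)] = 1 − 6×22 / (5×24) = 1 − 132/120 ≈ -0.100

-0.100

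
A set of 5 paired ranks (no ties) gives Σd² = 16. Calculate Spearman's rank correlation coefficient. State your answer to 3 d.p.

0.200

ρ = 1 − 6Σd² / [n(n²−1)] = 1 − 6×16 / (5×24)
  = 1 − 96/120 = 1 − 0.8000 ≈ 0.200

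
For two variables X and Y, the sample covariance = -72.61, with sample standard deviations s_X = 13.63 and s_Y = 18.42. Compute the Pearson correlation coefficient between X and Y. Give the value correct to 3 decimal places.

r = Cov(X,Y) / (s_X · s_Y) = -72.61 / (13.63 × 18.42)
  = -72.61 / 251.0646 ≈ -0.289

-0.289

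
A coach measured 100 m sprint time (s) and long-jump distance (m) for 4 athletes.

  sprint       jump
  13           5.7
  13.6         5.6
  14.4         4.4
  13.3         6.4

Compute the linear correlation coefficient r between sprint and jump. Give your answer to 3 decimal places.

-0.845

n = 4, Σx = 54.3, Σy = 22.1, Σx² = 738.21, Σy² = 124.17, Σxy = 298.74
nΣxy − ΣxΣy = 1194.96 − 1200.03 = -5.07
nΣx² − (Σx)² = 2952.84 − 2948.49 = 4.35; nΣy² − (Σy)² = 496.68 − 488.41 = 8.27
r = -5.07 / √(4.35 × 8.27) = -5.07 / 5.9979 ≈ -0.845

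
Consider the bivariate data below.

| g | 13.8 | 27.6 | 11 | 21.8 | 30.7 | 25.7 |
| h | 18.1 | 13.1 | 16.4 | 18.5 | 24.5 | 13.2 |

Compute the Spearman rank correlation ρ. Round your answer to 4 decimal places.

0.0857

Rank g: 2, 5, 1, 3, 6, 4
Rank h: 4, 1, 3, 5, 6, 2
d = rank(g) − rank(h): -2, 4, -2, -2, 0, 2; Σd² = 32
ρ = 1 − 6Σd² / [n(n²−1)] = 1 − 6×32 / (6×35) = 1 − 192/210 ≈ 0.0857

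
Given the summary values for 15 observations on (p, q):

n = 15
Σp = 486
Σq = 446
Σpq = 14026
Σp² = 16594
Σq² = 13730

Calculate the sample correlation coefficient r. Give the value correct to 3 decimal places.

-0.673

r = (nΣpq − ΣpΣq) / √[(nΣp² − (Σp)²)(nΣq² − (Σq)²)]
Numerator: 15×14026 − 486×446 = -6366
Denominator: √[(248910 − 236196)(205950 − 198916)] = √[12714 × 7034] = 9456.7582
r = -6366 / 9456.7582 ≈ -0.673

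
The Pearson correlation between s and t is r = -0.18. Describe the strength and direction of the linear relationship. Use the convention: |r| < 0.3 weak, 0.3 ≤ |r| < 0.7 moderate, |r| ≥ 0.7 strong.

weak negative

r = -0.18 < 0 so the relationship is negative.
|r| = 0.18, which falls in the weak range.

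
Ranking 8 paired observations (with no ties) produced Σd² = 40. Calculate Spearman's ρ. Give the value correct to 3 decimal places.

0.524

ρ = 1 − 6Σd² / [n(n²−1)] = 1 − 6×40 / (8×63)
  = 1 − 240/504 = 1 − 0.4762 ≈ 0.524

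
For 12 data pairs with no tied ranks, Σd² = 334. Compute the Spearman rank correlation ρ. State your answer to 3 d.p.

-0.168

ρ = 1 − 6Σd² / [n(n²−1)] = 1 − 6×334 / (12×143)
  = 1 − 2004/1716 = 1 − 1.1678 ≈ -0.168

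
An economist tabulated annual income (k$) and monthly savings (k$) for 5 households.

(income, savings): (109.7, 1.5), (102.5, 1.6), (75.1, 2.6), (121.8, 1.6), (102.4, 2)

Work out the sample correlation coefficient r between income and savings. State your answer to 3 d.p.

-0.892

n = 5, Σx = 511.5, Σy = 9.3, Σx² = 53501.35, Σy² = 18.13, Σxy = 923.49
nΣxy − ΣxΣy = 4617.45 − 4756.95 = -139.5
nΣx² − (Σx)² = 267506.75 − 261632.25 = 5874.5; nΣy² − (Σy)² = 90.65 − 86.49 = 4.16
r = -139.5 / √(5874.5 × 4.16) = -139.5 / 156.3263 ≈ -0.892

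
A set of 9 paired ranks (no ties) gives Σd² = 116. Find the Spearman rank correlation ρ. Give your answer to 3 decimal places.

0.033

ρ = 1 − 6Σd² / [n(n²−1)] = 1 − 6×116 / (9×80)
  = 1 − 696/720 = 1 − 0.9667 ≈ 0.033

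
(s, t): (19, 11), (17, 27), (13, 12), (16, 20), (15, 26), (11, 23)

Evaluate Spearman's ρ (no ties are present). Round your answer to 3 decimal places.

Rank s: 6, 5, 2, 4, 3, 1
Rank t: 1, 6, 2, 3, 5, 4
d = rank(s) − rank(t): 5, -1, 0, 1, -2, -3; Σd² = 40
ρ = 1 − 6Σd² / [n(n²−1)] = 1 − 6×40 / (6×35) = 1 − 240/210 ≈ -0.143

-0.143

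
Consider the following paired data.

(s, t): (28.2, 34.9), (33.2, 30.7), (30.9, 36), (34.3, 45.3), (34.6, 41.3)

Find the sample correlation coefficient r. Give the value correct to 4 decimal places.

n = 5, Σs = 161.2, Σt = 188.2, Σs² = 5225.94, Σt² = 7214.28, Σst = 6098.59
nΣst − ΣsΣt = 30492.95 − 30337.84 = 155.11
nΣs² − (Σs)² = 26129.7 − 25985.44 = 144.26; nΣt² − (Σt)² = 36071.4 − 35419.24 = 652.16
r = 155.11 / √(144.26 × 652.16) = 155.11 / 306.7256 ≈ 0.5057

0.5057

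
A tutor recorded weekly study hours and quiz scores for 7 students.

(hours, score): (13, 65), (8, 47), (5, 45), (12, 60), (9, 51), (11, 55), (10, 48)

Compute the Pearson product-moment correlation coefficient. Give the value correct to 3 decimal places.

0.891

n = 7, Σx = 68, Σy = 371, Σx² = 704, Σy² = 19989, Σxy = 3710
nΣxy − ΣxΣy = 25970 − 25228 = 742
nΣx² − (Σx)² = 4928 − 4624 = 304; nΣy² − (Σy)² = 139923 − 137641 = 2282
r = 742 / √(304 × 2282) = 742 / 832.9034 ≈ 0.891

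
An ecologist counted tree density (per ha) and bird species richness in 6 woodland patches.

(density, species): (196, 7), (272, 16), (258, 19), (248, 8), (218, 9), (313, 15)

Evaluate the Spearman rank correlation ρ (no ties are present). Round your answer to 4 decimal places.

Rank density: 1, 5, 4, 3, 2, 6
Rank species: 1, 5, 6, 2, 3, 4
d = rank(density) − rank(species): 0, 0, -2, 1, -1, 2; Σd² = 10
ρ = 1 − 6Σd² / [n(n²−1)] = 1 − 6×10 / (6×35) = 1 − 60/210 ≈ 0.7143

0.7143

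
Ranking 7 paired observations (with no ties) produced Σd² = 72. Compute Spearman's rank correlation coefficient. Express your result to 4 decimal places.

ρ = 1 − 6Σd² / [n(n²−1)] = 1 − 6×72 / (7×48)
  = 1 − 432/336 = 1 − 1.28571 ≈ -0.2857

-0.2857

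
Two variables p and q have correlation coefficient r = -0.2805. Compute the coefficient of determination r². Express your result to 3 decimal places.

0.079

r² = (-0.2805)² = 0.079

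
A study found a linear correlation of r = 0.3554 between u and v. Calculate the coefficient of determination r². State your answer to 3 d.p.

r² = (0.3554)² = 0.126

0.126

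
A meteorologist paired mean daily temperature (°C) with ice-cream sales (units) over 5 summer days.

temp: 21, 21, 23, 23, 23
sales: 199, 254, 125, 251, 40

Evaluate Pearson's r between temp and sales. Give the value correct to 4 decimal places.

-0.5272

n = 5, Σx = 111, Σy = 869, Σx² = 2469, Σy² = 184343, Σxy = 19081
nΣxy − ΣxΣy = 95405 − 96459 = -1054
nΣx² − (Σx)² = 12345 − 12321 = 24; nΣy² − (Σy)² = 921715 − 755161 = 166554
r = -1054 / √(24 × 166554) = -1054 / 1999.3239 ≈ -0.5272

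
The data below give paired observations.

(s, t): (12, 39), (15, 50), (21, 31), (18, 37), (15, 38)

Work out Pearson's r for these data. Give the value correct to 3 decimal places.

-0.573

n = 5, Σs = 81, Σt = 195, Σs² = 1359, Σt² = 7795, Σst = 3105
nΣst − ΣsΣt = 15525 − 15795 = -270
nΣs² − (Σs)² = 6795 − 6561 = 234; nΣt² − (Σt)² = 38975 − 38025 = 950
r = -270 / √(234 × 950) = -270 / 471.4870 ≈ -0.573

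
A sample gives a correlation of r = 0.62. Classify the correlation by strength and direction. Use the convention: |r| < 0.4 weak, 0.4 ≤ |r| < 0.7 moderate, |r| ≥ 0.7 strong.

r = 0.62 > 0 so the relationship is positive.
|r| = 0.62, which falls in the moderate range.

moderate positive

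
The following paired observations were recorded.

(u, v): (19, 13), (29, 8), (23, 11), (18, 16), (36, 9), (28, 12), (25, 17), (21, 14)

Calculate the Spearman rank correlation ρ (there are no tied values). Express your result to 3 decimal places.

Rank u: 2, 7, 4, 1, 8, 6, 5, 3
Rank v: 5, 1, 3, 7, 2, 4, 8, 6
d = rank(u) − rank(v): -3, 6, 1, -6, 6, 2, -3, -3; Σd² = 140
ρ = 1 − 6Σd² / [n(n²−1)] = 1 − 6×140 / (8×63) = 1 − 840/504 ≈ -0.667

-0.667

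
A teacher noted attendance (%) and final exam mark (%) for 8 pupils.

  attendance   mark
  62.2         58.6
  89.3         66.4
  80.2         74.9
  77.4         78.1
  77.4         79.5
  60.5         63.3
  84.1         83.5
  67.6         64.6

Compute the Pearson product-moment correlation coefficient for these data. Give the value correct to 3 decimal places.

n = 8, Σx = 598.7, Σy = 568.9, Σx² = 45559.71, Σy² = 41025.09, Σxy = 42998.62
nΣxy − ΣxΣy = 343988.96 − 340600.43 = 3388.53
nΣx² − (Σx)² = 364477.68 − 358441.69 = 6035.99; nΣy² − (Σy)² = 328200.72 − 323647.21 = 4553.51
r = 3388.53 / √(6035.99 × 4553.51) = 3388.53 / 5242.6082 ≈ 0.646

0.646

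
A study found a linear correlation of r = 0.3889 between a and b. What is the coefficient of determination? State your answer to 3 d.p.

0.151

r² = (0.3889)² = 0.151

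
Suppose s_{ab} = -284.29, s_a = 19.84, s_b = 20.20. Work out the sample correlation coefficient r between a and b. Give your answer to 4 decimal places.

-0.7094

r = Cov(a,b) / (s_a · s_b) = -284.29 / (19.84 × 20.20)
  = -284.29 / 400.7680 ≈ -0.7094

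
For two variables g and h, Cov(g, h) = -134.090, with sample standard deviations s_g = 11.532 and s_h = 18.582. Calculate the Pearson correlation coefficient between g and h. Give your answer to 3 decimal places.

-0.626

r = Cov(g,h) / (s_g · s_h) = -134.090 / (11.532 × 18.582)
  = -134.090 / 214.2876 ≈ -0.626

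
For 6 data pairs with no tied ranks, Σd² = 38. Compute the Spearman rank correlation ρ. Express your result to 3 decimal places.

-0.086

ρ = 1 − 6Σd² / [n(n²−1)] = 1 − 6×38 / (6×35)
  = 1 − 228/210 = 1 − 1.0857 ≈ -0.086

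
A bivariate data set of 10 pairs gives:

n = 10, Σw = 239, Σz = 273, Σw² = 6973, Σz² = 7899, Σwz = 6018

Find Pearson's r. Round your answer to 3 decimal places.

r = (nΣwz − ΣwΣz) / √[(nΣw² − (Σw)²)(nΣz² − (Σz)²)]
Numerator: 10×6018 − 239×273 = -5067
Denominator: √[(69730 − 57121)(78990 − 74529)] = √[12609 × 4461] = 7499.9166
r = -5067 / 7499.9166 ≈ -0.676

-0.676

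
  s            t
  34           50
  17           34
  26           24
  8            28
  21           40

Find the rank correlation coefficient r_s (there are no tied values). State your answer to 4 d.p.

Rank s: 5, 2, 4, 1, 3
Rank t: 5, 3, 1, 2, 4
d = rank(s) − rank(t): 0, -1, 3, -1, -1; Σd² = 12
ρ = 1 − 6Σd² / [n(n²−1)] = 1 − 6×12 / (5×24) = 1 − 72/120 ≈ 0.4000

0.4000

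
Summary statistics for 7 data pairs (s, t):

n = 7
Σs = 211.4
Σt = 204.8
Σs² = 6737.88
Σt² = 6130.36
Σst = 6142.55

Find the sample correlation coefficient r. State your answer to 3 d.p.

r = (nΣst − ΣsΣt) / √[(nΣs² − (Σs)²)(nΣt² − (Σt)²)]
Numerator: 7×6142.55 − 211.4×204.8 = -296.87
Denominator: √[(47165.16 − 44689.96)(42912.52 − 41943.04)] = √[2475.2 × 969.48] = 1549.0826
r = -296.87 / 1549.0826 ≈ -0.192

-0.192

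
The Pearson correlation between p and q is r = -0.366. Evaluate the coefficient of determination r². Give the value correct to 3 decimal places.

r² = (-0.366)² = 0.134

0.134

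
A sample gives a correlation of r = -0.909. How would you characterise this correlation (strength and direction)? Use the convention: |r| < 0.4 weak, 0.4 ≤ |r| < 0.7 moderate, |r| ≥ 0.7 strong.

strong negative

r = -0.909 < 0 so the relationship is negative.
|r| = 0.909, which falls in the strong range.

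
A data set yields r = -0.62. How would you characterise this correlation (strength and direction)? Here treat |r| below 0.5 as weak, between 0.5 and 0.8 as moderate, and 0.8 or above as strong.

r = -0.62 < 0 so the relationship is negative.
|r| = 0.62, which falls in the moderate range.

moderate negative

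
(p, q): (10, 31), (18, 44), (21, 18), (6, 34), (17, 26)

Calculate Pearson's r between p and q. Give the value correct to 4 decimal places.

n = 5, Σp = 72, Σq = 153, Σp² = 1190, Σq² = 5053, Σpq = 2126
nΣpq − ΣpΣq = 10630 − 11016 = -386
nΣp² − (Σp)² = 5950 − 5184 = 766; nΣq² − (Σq)² = 25265 − 23409 = 1856
r = -386 / √(766 × 1856) = -386 / 1192.3489 ≈ -0.3237

-0.3237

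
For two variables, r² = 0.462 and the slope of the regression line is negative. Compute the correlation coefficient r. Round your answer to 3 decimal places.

-0.680

|r| = √0.462 = 0.680
The association is negative, so r = −0.680.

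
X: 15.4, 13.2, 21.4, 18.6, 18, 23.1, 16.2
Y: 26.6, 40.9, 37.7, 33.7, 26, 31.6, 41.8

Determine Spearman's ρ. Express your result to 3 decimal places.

Rank X: 2, 1, 6, 5, 4, 7, 3
Rank Y: 2, 6, 5, 4, 1, 3, 7
d = rank(X) − rank(Y): 0, -5, 1, 1, 3, 4, -4; Σd² = 68
ρ = 1 − 6Σd² / [n(n²−1)] = 1 − 6×68 / (7×48) = 1 − 408/336 ≈ -0.214

-0.214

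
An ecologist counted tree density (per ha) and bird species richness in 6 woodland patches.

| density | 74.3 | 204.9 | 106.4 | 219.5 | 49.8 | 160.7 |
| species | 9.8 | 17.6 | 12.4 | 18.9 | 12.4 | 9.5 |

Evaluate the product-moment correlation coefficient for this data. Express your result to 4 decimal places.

0.7169

n = 6, Σx = 815.6, Σy = 80.6, Σx² = 135310.24, Σy² = 1160.78, Σxy = 11946.46
nΣxy − ΣxΣy = 71678.76 − 65737.36 = 5941.4
nΣx² − (Σx)² = 811861.44 − 665203.36 = 146658.08; nΣy² − (Σy)² = 6964.68 − 6496.36 = 468.32
r = 5941.4 / √(146658.08 × 468.32) = 5941.4 / 8287.5154 ≈ 0.7169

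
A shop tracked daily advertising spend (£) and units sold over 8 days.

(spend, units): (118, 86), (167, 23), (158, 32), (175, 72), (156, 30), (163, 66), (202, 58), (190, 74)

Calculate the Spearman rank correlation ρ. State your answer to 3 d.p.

Rank spend: 1, 5, 3, 6, 2, 4, 8, 7
Rank units: 8, 1, 3, 6, 2, 5, 4, 7
d = rank(spend) − rank(units): -7, 4, 0, 0, 0, -1, 4, 0; Σd² = 82
ρ = 1 − 6Σd² / [n(n²−1)] = 1 − 6×82 / (8×63) = 1 − 492/504 ≈ 0.024

0.024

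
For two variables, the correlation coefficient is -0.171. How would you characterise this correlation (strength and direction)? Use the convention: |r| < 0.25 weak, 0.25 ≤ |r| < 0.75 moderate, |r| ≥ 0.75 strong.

weak negative

r = -0.171 < 0 so the relationship is negative.
|r| = 0.171, which falls in the weak range.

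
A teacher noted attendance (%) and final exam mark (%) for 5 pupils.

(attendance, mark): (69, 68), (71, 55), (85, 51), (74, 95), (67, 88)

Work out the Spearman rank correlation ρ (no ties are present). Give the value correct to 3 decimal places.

-0.400

Rank attendance: 2, 3, 5, 4, 1
Rank mark: 3, 2, 1, 5, 4
d = rank(attendance) − rank(mark): -1, 1, 4, -1, -3; Σd² = 28
ρ = 1 − 6Σd² / [n(n²−1)] = 1 − 6×28 / (5×24) = 1 − 168/120 ≈ -0.400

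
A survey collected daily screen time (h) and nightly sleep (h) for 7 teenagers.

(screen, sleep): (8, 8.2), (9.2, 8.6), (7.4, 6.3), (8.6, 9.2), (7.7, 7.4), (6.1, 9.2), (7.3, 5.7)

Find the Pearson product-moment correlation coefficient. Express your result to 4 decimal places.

n = 7, Σx = 54.3, Σy = 54.6, Σx² = 427.15, Σy² = 437.42, Σxy = 425.17
nΣxy − ΣxΣy = 2976.19 − 2964.78 = 11.41
nΣx² − (Σx)² = 2990.05 − 2948.49 = 41.56; nΣy² − (Σy)² = 3061.94 − 2981.16 = 80.78
r = 11.41 / √(41.56 × 80.78) = 11.41 / 57.9415 ≈ 0.1969

0.1969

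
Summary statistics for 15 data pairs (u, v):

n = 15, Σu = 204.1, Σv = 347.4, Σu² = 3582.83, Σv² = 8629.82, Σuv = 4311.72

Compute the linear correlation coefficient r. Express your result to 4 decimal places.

-0.6053

r = (nΣuv − ΣuΣv) / √[(nΣu² − (Σu)²)(nΣv² − (Σv)²)]
Numerator: 15×4311.72 − 204.1×347.4 = -6228.54
Denominator: √[(53742.45 − 41656.81)(129447.3 − 120686.76)] = √[12085.64 × 8760.54] = 10289.6420
r = -6228.54 / 10289.6420 ≈ -0.6053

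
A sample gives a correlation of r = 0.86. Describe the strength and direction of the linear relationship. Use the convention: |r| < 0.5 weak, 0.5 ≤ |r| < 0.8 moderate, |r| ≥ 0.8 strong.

strong positive

r = 0.86 > 0 so the relationship is positive.
|r| = 0.86, which falls in the strong range.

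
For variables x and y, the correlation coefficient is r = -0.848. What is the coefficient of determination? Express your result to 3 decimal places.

r² = (-0.848)² = 0.719

0.719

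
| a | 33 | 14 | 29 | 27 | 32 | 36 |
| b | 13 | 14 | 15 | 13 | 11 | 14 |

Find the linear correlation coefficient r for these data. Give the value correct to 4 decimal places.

-0.2451

n = 6, Σa = 171, Σb = 80, Σa² = 5175, Σb² = 1076, Σab = 2267
nΣab − ΣaΣb = 13602 − 13680 = -78
nΣa² − (Σa)² = 31050 − 29241 = 1809; nΣb² − (Σb)² = 6456 − 6400 = 56
r = -78 / √(1809 × 56) = -78 / 318.2829 ≈ -0.2451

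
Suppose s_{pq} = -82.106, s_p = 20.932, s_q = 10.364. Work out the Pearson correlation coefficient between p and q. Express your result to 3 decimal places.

-0.378

r = Cov(p,q) / (s_p · s_q) = -82.106 / (20.932 × 10.364)
  = -82.106 / 216.9392 ≈ -0.378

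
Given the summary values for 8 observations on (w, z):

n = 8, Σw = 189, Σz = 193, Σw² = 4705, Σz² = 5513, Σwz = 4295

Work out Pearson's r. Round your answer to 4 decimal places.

-0.5837

r = (nΣwz − ΣwΣz) / √[(nΣw² − (Σw)²)(nΣz² − (Σz)²)]
Numerator: 8×4295 − 189×193 = -2117
Denominator: √[(37640 − 35721)(44104 − 37249)] = √[1919 × 6855] = 3626.9471
r = -2117 / 3626.9471 ≈ -0.5837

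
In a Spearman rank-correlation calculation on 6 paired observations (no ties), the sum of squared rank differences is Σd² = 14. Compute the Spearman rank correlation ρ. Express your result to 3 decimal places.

0.600

ρ = 1 − 6Σd² / [n(n²−1)] = 1 − 6×14 / (6×35)
  = 1 − 84/210 = 1 − 0.4000 ≈ 0.600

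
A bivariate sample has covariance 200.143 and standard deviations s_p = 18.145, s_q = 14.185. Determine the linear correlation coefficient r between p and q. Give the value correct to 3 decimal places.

r = Cov(p,q) / (s_p · s_q) = 200.143 / (18.145 × 14.185)
  = 200.143 / 257.3868 ≈ 0.778

0.778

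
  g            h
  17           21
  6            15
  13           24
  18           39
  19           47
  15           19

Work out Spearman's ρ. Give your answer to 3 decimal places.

0.829

Rank g: 4, 1, 2, 5, 6, 3
Rank h: 3, 1, 4, 5, 6, 2
d = rank(g) − rank(h): 1, 0, -2, 0, 0, 1; Σd² = 6
ρ = 1 − 6Σd² / [n(n²−1)] = 1 − 6×6 / (6×35) = 1 − 36/210 ≈ 0.829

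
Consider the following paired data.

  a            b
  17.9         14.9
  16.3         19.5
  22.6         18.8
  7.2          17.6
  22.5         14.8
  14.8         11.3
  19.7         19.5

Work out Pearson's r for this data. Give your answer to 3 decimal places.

0.086

n = 7, Σa = 121, Σb = 116.4, Σa² = 2262.08, Σb² = 1992.44, Σab = 2020.55
nΣab − ΣaΣb = 14143.85 − 14084.4 = 59.45
nΣa² − (Σa)² = 15834.56 − 14641 = 1193.56; nΣb² − (Σb)² = 13947.08 − 13548.96 = 398.12
r = 59.45 / √(1193.56 × 398.12) = 59.45 / 689.3331 ≈ 0.086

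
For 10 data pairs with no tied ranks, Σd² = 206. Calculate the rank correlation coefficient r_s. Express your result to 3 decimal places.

-0.248

ρ = 1 − 6Σd² / [n(n²−1)] = 1 − 6×206 / (10×99)
  = 1 − 1236/990 = 1 − 1.2485 ≈ -0.248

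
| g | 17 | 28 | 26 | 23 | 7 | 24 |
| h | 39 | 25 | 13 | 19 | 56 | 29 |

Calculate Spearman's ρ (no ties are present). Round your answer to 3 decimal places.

Rank g: 2, 6, 5, 3, 1, 4
Rank h: 5, 3, 1, 2, 6, 4
d = rank(g) − rank(h): -3, 3, 4, 1, -5, 0; Σd² = 60
ρ = 1 − 6Σd² / [n(n²−1)] = 1 − 6×60 / (6×35) = 1 − 360/210 ≈ -0.714

-0.714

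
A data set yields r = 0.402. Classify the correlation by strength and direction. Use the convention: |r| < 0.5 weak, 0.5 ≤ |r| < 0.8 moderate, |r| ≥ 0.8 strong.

r = 0.402 > 0 so the relationship is positive.
|r| = 0.402, which falls in the weak range.

weak positive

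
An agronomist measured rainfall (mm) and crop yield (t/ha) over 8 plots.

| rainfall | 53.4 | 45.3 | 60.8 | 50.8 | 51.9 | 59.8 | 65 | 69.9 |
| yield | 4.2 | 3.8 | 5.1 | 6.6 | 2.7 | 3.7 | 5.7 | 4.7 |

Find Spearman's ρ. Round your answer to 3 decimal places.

Rank rainfall: 4, 1, 6, 2, 3, 5, 7, 8
Rank yield: 4, 3, 6, 8, 1, 2, 7, 5
d = rank(rainfall) − rank(yield): 0, -2, 0, -6, 2, 3, 0, 3; Σd² = 62
ρ = 1 − 6Σd² / [n(n²−1)] = 1 − 6×62 / (8×63) = 1 − 372/504 ≈ 0.262

0.262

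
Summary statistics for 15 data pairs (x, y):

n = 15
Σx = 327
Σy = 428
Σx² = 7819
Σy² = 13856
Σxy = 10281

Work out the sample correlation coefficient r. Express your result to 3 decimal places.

0.892

r = (nΣxy − ΣxΣy) / √[(nΣx² − (Σx)²)(nΣy² − (Σy)²)]
Numerator: 15×10281 − 327×428 = 14259
Denominator: √[(117285 − 106929)(207840 − 183184)] = √[10356 × 24656] = 15979.2846
r = 14259 / 15979.2846 ≈ 0.892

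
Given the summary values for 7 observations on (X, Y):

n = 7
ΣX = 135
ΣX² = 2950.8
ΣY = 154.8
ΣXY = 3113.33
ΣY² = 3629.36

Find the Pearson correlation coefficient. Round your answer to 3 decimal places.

r = (nΣXY − ΣXΣY) / √[(nΣX² − (ΣX)²)(nΣY² − (ΣY)²)]
Numerator: 7×3113.33 − 135×154.8 = 895.31
Denominator: √[(20655.6 − 18225)(25405.52 − 23963.04)] = √[2430.6 × 1442.48] = 1872.4561
r = 895.31 / 1872.4561 ≈ 0.478

0.478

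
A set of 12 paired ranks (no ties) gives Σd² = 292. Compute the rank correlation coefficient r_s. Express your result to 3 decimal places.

ρ = 1 − 6Σd² / [n(n²−1)] = 1 − 6×292 / (12×143)
  = 1 − 1752/1716 = 1 − 1.0210 ≈ -0.021

-0.021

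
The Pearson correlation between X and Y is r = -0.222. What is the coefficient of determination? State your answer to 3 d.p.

r² = (-0.222)² = 0.049

0.049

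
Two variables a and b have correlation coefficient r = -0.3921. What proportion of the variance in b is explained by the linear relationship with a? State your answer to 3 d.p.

0.154

r² = (-0.3921)² = 0.154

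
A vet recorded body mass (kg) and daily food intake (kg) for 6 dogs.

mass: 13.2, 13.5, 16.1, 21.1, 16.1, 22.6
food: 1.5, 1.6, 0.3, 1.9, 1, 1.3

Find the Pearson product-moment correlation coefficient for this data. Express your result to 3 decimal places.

n = 6, Σx = 102.6, Σy = 7.6, Σx² = 1830.88, Σy² = 11.2, Σxy = 131.8
nΣxy − ΣxΣy = 790.8 − 779.76 = 11.04
nΣx² − (Σx)² = 10985.28 − 10526.76 = 458.52; nΣy² − (Σy)² = 67.2 − 57.76 = 9.44
r = 11.04 / √(458.52 × 9.44) = 11.04 / 65.7908 ≈ 0.168

0.168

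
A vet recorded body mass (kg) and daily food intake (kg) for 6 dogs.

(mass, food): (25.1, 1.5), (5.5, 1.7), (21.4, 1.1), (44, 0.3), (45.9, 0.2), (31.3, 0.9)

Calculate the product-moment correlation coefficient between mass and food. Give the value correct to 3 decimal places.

-0.939

n = 6, Σx = 173.2, Σy = 5.7, Σx² = 6140.72, Σy² = 7.29, Σxy = 121.09
nΣxy − ΣxΣy = 726.54 − 987.24 = -260.7
nΣx² − (Σx)² = 36844.32 − 29998.24 = 6846.08; nΣy² − (Σy)² = 43.74 − 32.49 = 11.25
r = -260.7 / √(6846.08 × 11.25) = -260.7 / 277.5219 ≈ -0.939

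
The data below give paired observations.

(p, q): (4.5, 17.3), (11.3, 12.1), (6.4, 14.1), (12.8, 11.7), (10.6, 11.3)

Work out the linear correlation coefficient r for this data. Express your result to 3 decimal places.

-0.922

n = 5, Σp = 45.6, Σq = 66.5, Σp² = 465.1, Σq² = 909.09, Σpq = 574.36
nΣpq − ΣpΣq = 2871.8 − 3032.4 = -160.6
nΣp² − (Σp)² = 2325.5 − 2079.36 = 246.14; nΣq² − (Σq)² = 4545.45 − 4422.25 = 123.2
r = -160.6 / √(246.14 × 123.2) = -160.6 / 174.1392 ≈ -0.922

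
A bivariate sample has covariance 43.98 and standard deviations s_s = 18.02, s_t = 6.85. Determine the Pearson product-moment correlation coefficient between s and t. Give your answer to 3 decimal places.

0.356

r = Cov(s,t) / (s_s · s_t) = 43.98 / (18.02 × 6.85)
  = 43.98 / 123.4370 ≈ 0.356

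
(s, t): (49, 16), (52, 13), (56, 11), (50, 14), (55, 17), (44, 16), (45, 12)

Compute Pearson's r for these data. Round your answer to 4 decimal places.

n = 7, Σs = 351, Σt = 99, Σs² = 17727, Σt² = 1431, Σst = 4955
nΣst − ΣsΣt = 34685 − 34749 = -64
nΣs² − (Σs)² = 124089 − 123201 = 888; nΣt² − (Σt)² = 10017 − 9801 = 216
r = -64 / √(888 × 216) = -64 / 437.9589 ≈ -0.1461

-0.1461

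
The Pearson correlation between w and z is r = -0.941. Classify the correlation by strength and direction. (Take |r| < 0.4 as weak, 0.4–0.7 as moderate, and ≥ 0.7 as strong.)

strong negative

r = -0.941 < 0 so the relationship is negative.
|r| = 0.941, which falls in the strong range.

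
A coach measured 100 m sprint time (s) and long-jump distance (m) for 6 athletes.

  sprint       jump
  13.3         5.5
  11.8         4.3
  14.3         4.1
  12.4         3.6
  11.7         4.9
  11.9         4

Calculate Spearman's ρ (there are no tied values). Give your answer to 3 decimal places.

-0.143

Rank sprint: 5, 2, 6, 4, 1, 3
Rank jump: 6, 4, 3, 1, 5, 2
d = rank(sprint) − rank(jump): -1, -2, 3, 3, -4, 1; Σd² = 40
ρ = 1 − 6Σd² / [n(n²−1)] = 1 − 6×40 / (6×35) = 1 − 240/210 ≈ -0.143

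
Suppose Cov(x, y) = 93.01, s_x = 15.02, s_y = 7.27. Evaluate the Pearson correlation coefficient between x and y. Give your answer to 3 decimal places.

r = Cov(x,y) / (s_x · s_y) = 93.01 / (15.02 × 7.27)
  = 93.01 / 109.1954 ≈ 0.852

0.852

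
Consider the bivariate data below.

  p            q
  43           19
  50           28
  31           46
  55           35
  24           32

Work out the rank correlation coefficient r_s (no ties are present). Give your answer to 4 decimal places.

-0.1000

Rank p: 3, 4, 2, 5, 1
Rank q: 1, 2, 5, 4, 3
d = rank(p) − rank(q): 2, 2, -3, 1, -2; Σd² = 22
ρ = 1 − 6Σd² / [n(n²−1)] = 1 − 6×22 / (5×24) = 1 − 132/120 ≈ -0.1000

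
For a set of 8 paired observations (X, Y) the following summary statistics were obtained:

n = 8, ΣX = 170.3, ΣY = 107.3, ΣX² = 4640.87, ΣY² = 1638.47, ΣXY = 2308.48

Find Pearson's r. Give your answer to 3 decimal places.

0.054

r = (nΣXY − ΣXΣY) / √[(nΣX² − (ΣX)²)(nΣY² − (ΣY)²)]
Numerator: 8×2308.48 − 170.3×107.3 = 194.65
Denominator: √[(37126.96 − 29002.09)(13107.76 − 11513.29)] = √[8124.87 × 1594.47] = 3599.2862
r = 194.65 / 3599.2862 ≈ 0.054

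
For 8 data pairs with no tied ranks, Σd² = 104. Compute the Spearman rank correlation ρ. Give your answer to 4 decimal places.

ρ = 1 − 6Σd² / [n(n²−1)] = 1 − 6×104 / (8×63)
  = 1 − 624/504 = 1 − 1.23810 ≈ -0.2381

-0.2381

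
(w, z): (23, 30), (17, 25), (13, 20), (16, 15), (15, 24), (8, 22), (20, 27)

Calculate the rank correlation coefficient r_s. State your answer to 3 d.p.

Rank w: 7, 5, 2, 4, 3, 1, 6
Rank z: 7, 5, 2, 1, 4, 3, 6
d = rank(w) − rank(z): 0, 0, 0, 3, -1, -2, 0; Σd² = 14
ρ = 1 − 6Σd² / [n(n²−1)] = 1 − 6×14 / (7×48) = 1 − 84/336 ≈ 0.750

0.750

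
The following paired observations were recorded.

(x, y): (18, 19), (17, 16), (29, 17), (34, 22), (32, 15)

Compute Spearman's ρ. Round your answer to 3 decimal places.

0.300

Rank x: 2, 1, 3, 5, 4
Rank y: 4, 2, 3, 5, 1
d = rank(x) − rank(y): -2, -1, 0, 0, 3; Σd² = 14
ρ = 1 − 6Σd² / [n(n²−1)] = 1 − 6×14 / (5×24) = 1 − 84/120 ≈ 0.300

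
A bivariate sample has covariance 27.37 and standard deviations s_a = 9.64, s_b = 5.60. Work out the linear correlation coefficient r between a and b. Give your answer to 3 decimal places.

0.507

r = Cov(a,b) / (s_a · s_b) = 27.37 / (9.64 × 5.60)
  = 27.37 / 53.9840 ≈ 0.507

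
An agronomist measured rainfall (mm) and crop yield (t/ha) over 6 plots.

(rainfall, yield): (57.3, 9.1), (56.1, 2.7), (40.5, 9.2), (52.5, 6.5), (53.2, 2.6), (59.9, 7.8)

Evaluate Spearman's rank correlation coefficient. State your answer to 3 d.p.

Rank rainfall: 5, 4, 1, 2, 3, 6
Rank yield: 5, 2, 6, 3, 1, 4
d = rank(rainfall) − rank(yield): 0, 2, -5, -1, 2, 2; Σd² = 38
ρ = 1 − 6Σd² / [n(n²−1)] = 1 − 6×38 / (6×35) = 1 − 228/210 ≈ -0.086

-0.086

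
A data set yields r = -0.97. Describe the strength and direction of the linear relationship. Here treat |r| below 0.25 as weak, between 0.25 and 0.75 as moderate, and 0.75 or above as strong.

r = -0.97 < 0 so the relationship is negative.
|r| = 0.97, which falls in the strong range.

strong negative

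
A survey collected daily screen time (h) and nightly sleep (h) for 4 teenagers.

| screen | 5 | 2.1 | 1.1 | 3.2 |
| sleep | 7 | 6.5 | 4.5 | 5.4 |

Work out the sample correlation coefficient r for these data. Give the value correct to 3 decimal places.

n = 4, Σx = 11.4, Σy = 23.4, Σx² = 40.86, Σy² = 140.66, Σxy = 70.88
nΣxy − ΣxΣy = 283.52 − 266.76 = 16.76
nΣx² − (Σx)² = 163.44 − 129.96 = 33.48; nΣy² − (Σy)² = 562.64 − 547.56 = 15.08
r = 16.76 / √(33.48 × 15.08) = 16.76 / 22.4695 ≈ 0.746

0.746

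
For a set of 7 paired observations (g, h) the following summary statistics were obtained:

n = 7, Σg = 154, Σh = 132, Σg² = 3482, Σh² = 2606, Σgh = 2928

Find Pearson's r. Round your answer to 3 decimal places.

0.229

r = (nΣgh − ΣgΣh) / √[(nΣg² − (Σg)²)(nΣh² − (Σh)²)]
Numerator: 7×2928 − 154×132 = 168
Denominator: √[(24374 − 23716)(18242 − 17424)] = √[658 × 818] = 733.6511
r = 168 / 733.6511 ≈ 0.229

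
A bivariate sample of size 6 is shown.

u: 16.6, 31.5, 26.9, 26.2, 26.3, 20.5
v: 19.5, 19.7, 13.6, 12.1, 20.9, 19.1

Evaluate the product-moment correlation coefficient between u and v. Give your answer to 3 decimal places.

n = 6, Σu = 148, Σv = 104.9, Σu² = 3789.8, Σv² = 1901.33, Σuv = 2568.33
nΣuv − ΣuΣv = 15409.98 − 15525.2 = -115.22
nΣu² − (Σu)² = 22738.8 − 21904 = 834.8; nΣv² − (Σv)² = 11407.98 − 11004.01 = 403.97
r = -115.22 / √(834.8 × 403.97) = -115.22 / 580.7187 ≈ -0.198

-0.198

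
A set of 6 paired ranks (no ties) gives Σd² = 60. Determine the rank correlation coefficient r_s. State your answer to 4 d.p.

ρ = 1 − 6Σd² / [n(n²−1)] = 1 − 6×60 / (6×35)
  = 1 − 360/210 = 1 − 1.71429 ≈ -0.7143

-0.7143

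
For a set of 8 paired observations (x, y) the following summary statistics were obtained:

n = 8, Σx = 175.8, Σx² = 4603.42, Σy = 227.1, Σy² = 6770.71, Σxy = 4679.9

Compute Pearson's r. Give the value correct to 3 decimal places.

-0.634

r = (nΣxy − ΣxΣy) / √[(nΣx² − (Σx)²)(nΣy² − (Σy)²)]
Numerator: 8×4679.9 − 175.8×227.1 = -2484.98
Denominator: √[(36827.36 − 30905.64)(54165.68 − 51574.41)] = √[5921.72 × 2591.27] = 3917.2408
r = -2484.98 / 3917.2408 ≈ -0.634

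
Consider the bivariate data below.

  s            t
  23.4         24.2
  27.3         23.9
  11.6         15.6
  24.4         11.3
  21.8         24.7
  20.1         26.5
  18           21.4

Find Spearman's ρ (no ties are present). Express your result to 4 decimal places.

0.0000

Rank s: 5, 7, 1, 6, 4, 3, 2
Rank t: 5, 4, 2, 1, 6, 7, 3
d = rank(s) − rank(t): 0, 3, -1, 5, -2, -4, -1; Σd² = 56
ρ = 1 − 6Σd² / [n(n²−1)] = 1 − 6×56 / (7×48) = 1 − 336/336 ≈ 0.0000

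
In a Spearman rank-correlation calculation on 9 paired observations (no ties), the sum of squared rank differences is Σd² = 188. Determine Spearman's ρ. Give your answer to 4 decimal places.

-0.5667

ρ = 1 − 6Σd² / [n(n²−1)] = 1 − 6×188 / (9×80)
  = 1 − 1128/720 = 1 − 1.56667 ≈ -0.5667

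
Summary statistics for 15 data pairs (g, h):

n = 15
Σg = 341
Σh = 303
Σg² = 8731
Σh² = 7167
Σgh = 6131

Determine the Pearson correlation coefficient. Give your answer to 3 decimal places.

r = (nΣgh − ΣgΣh) / √[(nΣg² − (Σg)²)(nΣh² − (Σh)²)]
Numerator: 15×6131 − 341×303 = -11358
Denominator: √[(130965 − 116281)(107505 − 91809)] = √[14684 × 15696] = 15181.5699
r = -11358 / 15181.5699 ≈ -0.748

-0.748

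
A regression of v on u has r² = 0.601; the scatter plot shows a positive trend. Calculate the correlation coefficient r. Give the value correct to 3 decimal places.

0.775

|r| = √0.601 = 0.775
The association is positive, so r = 0.775.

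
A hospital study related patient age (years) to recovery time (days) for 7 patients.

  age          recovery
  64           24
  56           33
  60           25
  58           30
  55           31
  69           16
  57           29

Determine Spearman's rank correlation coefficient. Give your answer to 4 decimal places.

-0.9286

Rank age: 6, 2, 5, 4, 1, 7, 3
Rank recovery: 2, 7, 3, 5, 6, 1, 4
d = rank(age) − rank(recovery): 4, -5, 2, -1, -5, 6, -1; Σd² = 108
ρ = 1 − 6Σd² / [n(n²−1)] = 1 − 6×108 / (7×48) = 1 − 648/336 ≈ -0.9286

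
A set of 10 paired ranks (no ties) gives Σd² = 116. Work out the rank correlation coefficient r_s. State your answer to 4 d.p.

ρ = 1 − 6Σd² / [n(n²−1)] = 1 − 6×116 / (10×99)
  = 1 − 696/990 = 1 − 0.70303 ≈ 0.2970

0.2970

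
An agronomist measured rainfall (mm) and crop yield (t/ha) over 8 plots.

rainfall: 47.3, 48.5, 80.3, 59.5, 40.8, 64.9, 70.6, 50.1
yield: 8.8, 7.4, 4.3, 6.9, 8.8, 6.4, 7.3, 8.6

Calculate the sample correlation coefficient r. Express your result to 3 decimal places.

n = 8, Σx = 462, Σy = 58.5, Σx² = 27948.9, Σy² = 443.95, Σxy = 3251.62
nΣxy − ΣxΣy = 26012.96 − 27027 = -1014.04
nΣx² − (Σx)² = 223591.2 − 213444 = 10147.2; nΣy² − (Σy)² = 3551.6 − 3422.25 = 129.35
r = -1014.04 / √(10147.2 × 129.35) = -1014.04 / 1145.6615 ≈ -0.885

-0.885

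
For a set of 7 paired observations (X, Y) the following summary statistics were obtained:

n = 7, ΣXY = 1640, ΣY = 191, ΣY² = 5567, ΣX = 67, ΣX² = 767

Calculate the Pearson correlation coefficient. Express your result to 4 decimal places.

-0.8901

r = (nΣXY − ΣXΣY) / √[(nΣX² − (ΣX)²)(nΣY² − (ΣY)²)]
Numerator: 7×1640 − 67×191 = -1317
Denominator: √[(5369 − 4489)(38969 − 36481)] = √[880 × 2488] = 1479.6756
r = -1317 / 1479.6756 ≈ -0.8901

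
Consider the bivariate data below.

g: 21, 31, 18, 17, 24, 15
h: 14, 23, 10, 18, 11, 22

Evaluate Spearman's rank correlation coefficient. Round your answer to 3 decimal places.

Rank g: 4, 6, 3, 2, 5, 1
Rank h: 3, 6, 1, 4, 2, 5
d = rank(g) − rank(h): 1, 0, 2, -2, 3, -4; Σd² = 34
ρ = 1 − 6Σd² / [n(n²−1)] = 1 − 6×34 / (6×35) = 1 − 204/210 ≈ 0.029

0.029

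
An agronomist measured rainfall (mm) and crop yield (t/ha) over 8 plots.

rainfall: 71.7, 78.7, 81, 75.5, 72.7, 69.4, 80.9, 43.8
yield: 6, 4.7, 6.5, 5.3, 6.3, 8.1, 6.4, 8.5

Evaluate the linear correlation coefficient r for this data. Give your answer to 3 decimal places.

n = 8, Σx = 573.7, Σy = 51.8, Σx² = 42160.73, Σy² = 346.94, Σxy = 3636.95
nΣxy − ΣxΣy = 29095.6 − 29717.66 = -622.06
nΣx² − (Σx)² = 337285.84 − 329131.69 = 8154.15; nΣy² − (Σy)² = 2775.52 − 2683.24 = 92.28
r = -622.06 / √(8154.15 × 92.28) = -622.06 / 867.4474 ≈ -0.717

-0.717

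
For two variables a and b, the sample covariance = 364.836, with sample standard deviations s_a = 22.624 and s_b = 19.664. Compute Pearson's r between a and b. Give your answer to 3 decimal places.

0.820

r = Cov(a,b) / (s_a · s_b) = 364.836 / (22.624 × 19.664)
  = 364.836 / 444.8783 ≈ 0.820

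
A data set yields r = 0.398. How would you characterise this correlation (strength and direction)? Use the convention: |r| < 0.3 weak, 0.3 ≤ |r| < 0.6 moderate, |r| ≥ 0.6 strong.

r = 0.398 > 0 so the relationship is positive.
|r| = 0.398, which falls in the moderate range.

moderate positive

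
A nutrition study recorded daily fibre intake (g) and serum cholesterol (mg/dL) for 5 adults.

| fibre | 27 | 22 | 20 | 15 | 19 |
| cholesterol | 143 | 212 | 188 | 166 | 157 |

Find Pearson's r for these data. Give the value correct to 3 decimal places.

n = 5, Σx = 103, Σy = 866, Σx² = 2199, Σy² = 152942, Σxy = 17758
nΣxy − ΣxΣy = 88790 − 89198 = -408
nΣx² − (Σx)² = 10995 − 10609 = 386; nΣy² − (Σy)² = 764710 − 749956 = 14754
r = -408 / √(386 × 14754) = -408 / 2386.4291 ≈ -0.171

-0.171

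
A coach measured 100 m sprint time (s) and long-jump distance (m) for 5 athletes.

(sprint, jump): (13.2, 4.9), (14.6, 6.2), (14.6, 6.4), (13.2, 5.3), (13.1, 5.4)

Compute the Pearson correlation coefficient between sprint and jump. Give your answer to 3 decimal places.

n = 5, Σx = 68.7, Σy = 28.2, Σx² = 946.41, Σy² = 160.66, Σxy = 389.34
nΣxy − ΣxΣy = 1946.7 − 1937.34 = 9.36
nΣx² − (Σx)² = 4732.05 − 4719.69 = 12.36; nΣy² − (Σy)² = 803.3 − 795.24 = 8.06
r = 9.36 / √(12.36 × 8.06) = 9.36 / 9.9811 ≈ 0.938

0.938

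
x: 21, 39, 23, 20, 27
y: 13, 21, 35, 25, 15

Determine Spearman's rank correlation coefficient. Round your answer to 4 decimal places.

Rank x: 2, 5, 3, 1, 4
Rank y: 1, 3, 5, 4, 2
d = rank(x) − rank(y): 1, 2, -2, -3, 2; Σd² = 22
ρ = 1 − 6Σd² / [n(n²−1)] = 1 − 6×22 / (5×24) = 1 − 132/120 ≈ -0.1000

-0.1000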